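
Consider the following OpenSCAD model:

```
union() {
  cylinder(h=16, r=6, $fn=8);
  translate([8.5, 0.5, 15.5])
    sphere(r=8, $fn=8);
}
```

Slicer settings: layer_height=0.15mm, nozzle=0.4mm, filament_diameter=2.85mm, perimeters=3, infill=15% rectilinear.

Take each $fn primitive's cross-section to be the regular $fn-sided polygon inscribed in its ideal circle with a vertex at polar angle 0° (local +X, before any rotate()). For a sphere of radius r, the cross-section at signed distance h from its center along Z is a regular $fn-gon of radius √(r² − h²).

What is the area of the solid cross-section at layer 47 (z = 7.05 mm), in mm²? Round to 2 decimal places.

101.82 mm²

At z = 7.05 mm: the r=6 cylinder gives a regular 8-gon of circumradius 6 (constant along its height) (area = (8/2)·6.000²·sin(360°/8) = 101.82 mm²); the sphere at (8.5, 0.5) is not intersected at this z (|z−center|=8.450 > r=8); Combining (union): only the r=6 cylinder is present, so the union is just that shape — area = 101.82 mm². Overall, the cross-section is a single solid region. Net area = 101.82 mm².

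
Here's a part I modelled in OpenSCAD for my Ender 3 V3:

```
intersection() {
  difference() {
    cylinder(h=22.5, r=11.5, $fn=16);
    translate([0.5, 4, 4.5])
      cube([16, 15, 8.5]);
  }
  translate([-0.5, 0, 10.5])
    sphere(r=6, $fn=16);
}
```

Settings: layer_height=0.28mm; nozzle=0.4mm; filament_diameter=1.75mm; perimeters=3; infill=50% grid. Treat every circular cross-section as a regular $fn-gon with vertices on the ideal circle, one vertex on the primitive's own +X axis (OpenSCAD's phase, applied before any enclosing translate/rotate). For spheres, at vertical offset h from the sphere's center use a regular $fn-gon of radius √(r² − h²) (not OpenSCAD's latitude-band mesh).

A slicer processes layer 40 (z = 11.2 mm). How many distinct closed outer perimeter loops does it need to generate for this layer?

At z = 11.2 mm: the cylinder: section is a regular 16-gon, circumradius r=11.5; the cube at (0.5, 4) (footprint 16×15) is included at this height; Taking the first minus the rest: starting from the r=11.5 cylinder, the 16×15 cube at (0.5, 4) partially overlaps it — only the 53.09 mm² overlap (of its 240.00 mm²) is removed, clipping the outline — 1 connected region; the sphere at (-0.5, 0): section is a regular 16-gon, circumradius = √(r²−h²) = √(6²−0.7²) = 5.959; Keeping only the common overlap: the r=6 sphere at (-0.5, 0) partially overlaps the result so far; clipping to the common part keeps 104.95 mm² — 1 connected region. The result has 1 disconnected region.

1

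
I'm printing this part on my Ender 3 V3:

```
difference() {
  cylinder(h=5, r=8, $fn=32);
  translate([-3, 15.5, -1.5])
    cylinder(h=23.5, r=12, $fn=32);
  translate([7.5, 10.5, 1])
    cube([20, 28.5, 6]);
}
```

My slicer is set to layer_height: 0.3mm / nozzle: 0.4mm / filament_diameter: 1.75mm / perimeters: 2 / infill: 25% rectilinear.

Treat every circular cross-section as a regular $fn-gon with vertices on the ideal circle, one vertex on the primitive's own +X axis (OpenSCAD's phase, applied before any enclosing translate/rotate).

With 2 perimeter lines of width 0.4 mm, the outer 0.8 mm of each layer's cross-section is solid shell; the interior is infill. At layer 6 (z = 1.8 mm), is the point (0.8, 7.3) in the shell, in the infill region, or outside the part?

At z = 1.8 mm: the r=8 cylinder contributes a regular 32-gon of circumradius 8; the r=12 cylinder at (-3, 15.5) gives a regular 32-gon of circumradius 12 (constant along its height); the cube at (7.5, 10.5) is present — its section is the full 20×28.5 rectangle; Subtracting the remaining from the first: starting from the r=8 cylinder, the r=12 cylinder at (-3, 15.5) partially overlaps it — only the 33.51 mm² overlap (of its 449.49 mm²) is removed, clipping the outline; the 20×28.5 cube at (7.5, 10.5) misses the remaining region (no effect) — 1 connected region. Overall, the cross-section is a single solid region. The nearest boundary edge runs (1.59, 4.41)→(3.67, 5.52); distance from the point to it = 2.92 mm. The point is not inside any of the regions above, so it lies outside the cross-section (2.92 mm from the nearest boundary).

outside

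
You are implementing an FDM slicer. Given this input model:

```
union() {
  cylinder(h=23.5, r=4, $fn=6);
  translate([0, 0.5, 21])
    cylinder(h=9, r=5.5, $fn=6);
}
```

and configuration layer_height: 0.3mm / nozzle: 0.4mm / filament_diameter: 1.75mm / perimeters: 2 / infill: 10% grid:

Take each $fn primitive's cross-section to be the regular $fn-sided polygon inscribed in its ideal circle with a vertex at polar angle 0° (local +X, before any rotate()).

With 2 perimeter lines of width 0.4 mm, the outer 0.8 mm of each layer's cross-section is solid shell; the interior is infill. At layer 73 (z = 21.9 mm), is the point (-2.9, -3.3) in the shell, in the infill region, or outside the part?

At z = 21.9 mm: the cylinder: section is a regular 6-gon, circumradius r=4; the r=5.5 cylinder at (0, 0.5) contributes a regular 6-gon of circumradius 5.5; Merging all regions: the r=4 cylinder lies entirely inside the r=5.5 cylinder at (0, 0.5), so the union is just the r=5.5 cylinder at (0, 0.5) — 1 connected region. Overall, the cross-section is a single solid region. The nearest boundary edge runs (-2.75, -4.26)→(-5.50, 0.50); distance from the point to it = 0.35 mm. The point is inside the cross-section, 0.35 mm from the nearest boundary — within the 0.8 mm shell band (2 × 0.4).

shell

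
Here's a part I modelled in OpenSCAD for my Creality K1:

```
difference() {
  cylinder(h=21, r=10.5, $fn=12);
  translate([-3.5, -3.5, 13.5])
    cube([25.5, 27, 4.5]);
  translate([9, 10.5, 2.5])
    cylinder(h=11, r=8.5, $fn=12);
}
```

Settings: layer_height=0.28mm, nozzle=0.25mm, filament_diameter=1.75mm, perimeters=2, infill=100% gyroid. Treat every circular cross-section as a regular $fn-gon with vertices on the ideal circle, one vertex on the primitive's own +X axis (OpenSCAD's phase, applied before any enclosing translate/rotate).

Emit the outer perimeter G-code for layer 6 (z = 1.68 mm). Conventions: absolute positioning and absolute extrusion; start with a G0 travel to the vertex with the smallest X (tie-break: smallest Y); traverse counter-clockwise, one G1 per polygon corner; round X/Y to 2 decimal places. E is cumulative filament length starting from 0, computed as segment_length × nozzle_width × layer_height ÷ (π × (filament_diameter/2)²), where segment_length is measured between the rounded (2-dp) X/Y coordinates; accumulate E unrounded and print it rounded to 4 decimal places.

At z = 1.68 mm: the cylinder: section is a regular 12-gon, circumradius r=10.5; the cube at (-3.5, -3.5) does not reach this height (z outside [13.5, 18]); the cylinder at (9, 10.5) is absent (z outside [2.5, 13.5]); After the difference (first − rest): none of the subtracted shapes is present at this height, so the r=10.5 cylinder is unchanged — 1 connected region. The outline is a single polygon with 12 vertices. Extrusion per mm of travel: 0.25 × 0.28 / (π × 0.875²) = 0.029103. Accumulating E over each segment gives final E = 1.8978.

G0 X-10.50 Y0.00 Z1.68
G1 X-9.09 Y-5.25 E0.1582
G1 X-5.25 Y-9.09 E0.3162
G1 X0.00 Y-10.50 E0.4745
G1 X5.25 Y-9.09 E0.6327
G1 X9.09 Y-5.25 E0.7907
G1 X10.50 Y0.00 E0.9489
G1 X9.09 Y5.25 E1.1071
G1 X5.25 Y9.09 E1.2651
G1 X0.00 Y10.50 E1.4234
G1 X-5.25 Y9.09 E1.5816
G1 X-9.09 Y5.25 E1.7396
G1 X-10.50 Y0.00 E1.8978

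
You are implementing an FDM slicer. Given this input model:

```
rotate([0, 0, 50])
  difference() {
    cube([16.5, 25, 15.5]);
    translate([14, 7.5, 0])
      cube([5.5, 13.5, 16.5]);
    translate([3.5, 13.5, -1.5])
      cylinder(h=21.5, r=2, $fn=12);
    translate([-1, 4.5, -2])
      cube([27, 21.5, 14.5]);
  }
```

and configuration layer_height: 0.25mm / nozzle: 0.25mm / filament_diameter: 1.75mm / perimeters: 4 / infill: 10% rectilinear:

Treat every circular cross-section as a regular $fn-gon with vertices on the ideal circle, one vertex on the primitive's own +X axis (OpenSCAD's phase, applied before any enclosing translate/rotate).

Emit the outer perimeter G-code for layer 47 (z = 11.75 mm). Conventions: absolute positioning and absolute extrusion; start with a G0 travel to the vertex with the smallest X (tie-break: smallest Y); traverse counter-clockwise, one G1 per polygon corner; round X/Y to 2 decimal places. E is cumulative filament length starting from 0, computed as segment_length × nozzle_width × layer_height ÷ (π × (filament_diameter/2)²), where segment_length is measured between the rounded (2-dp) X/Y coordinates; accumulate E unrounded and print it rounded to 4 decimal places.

G0 X-3.45 Y2.89 Z11.75
G1 X0.00 Y0.00 E0.1169
G1 X10.61 Y12.64 E0.5458
G1 X7.16 Y15.53 E0.6627
G1 X-3.45 Y2.89 E1.0915

At z = 11.75 mm: the cube is present — its section is the full 16.5×25 rectangle; the cube at (14, 7.5) (footprint 5.5×13.5) is included at this height; the r=2 cylinder at (3.5, 13.5) gives a regular 12-gon of circumradius 2 (constant along its height); the cube at (-1, 4.5) (footprint 27×21.5) is included at this height; After the difference (first − rest): starting from the 16.5×25 cube, the 5.5×13.5 cube at (14, 7.5) partially overlaps it — only the 33.75 mm² overlap (of its 74.25 mm²) is removed, clipping the outline; the r=2 cylinder at (3.5, 13.5) lies wholly inside it (removes its full 12.00 mm² and its 12.42 mm outline becomes a hole wall); the 27×21.5 cube at (-1, 4.5) partially overlaps it — only the 292.50 mm² overlap (of its 580.50 mm²) is removed, clipping the outline — 1 connected region; (whole slice rotated 50° about Z — lengths, areas and connectivity unchanged). The outline is a single polygon with 4 vertices. Extrusion per mm of travel: 0.25 × 0.25 / (π × 0.875²) = 0.025984. Accumulating E over each segment gives final E = 1.0915.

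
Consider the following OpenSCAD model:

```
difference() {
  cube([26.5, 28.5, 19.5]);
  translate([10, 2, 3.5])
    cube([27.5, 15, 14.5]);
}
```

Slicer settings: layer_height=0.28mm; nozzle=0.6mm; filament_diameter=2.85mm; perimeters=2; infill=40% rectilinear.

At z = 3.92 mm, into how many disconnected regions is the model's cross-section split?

1

At z = 3.92 mm: the 26.5×28.5 cube contributes its full rectangle; the cube at (10, 2) is present — its section is the full 27.5×15 rectangle; Taking the first minus the rest: starting from the 26.5×28.5 cube, the 27.5×15 cube at (10, 2) partially overlaps it — only the 247.50 mm² overlap (of its 412.50 mm²) is removed, clipping the outline — 1 connected region. The result has 1 disconnected region.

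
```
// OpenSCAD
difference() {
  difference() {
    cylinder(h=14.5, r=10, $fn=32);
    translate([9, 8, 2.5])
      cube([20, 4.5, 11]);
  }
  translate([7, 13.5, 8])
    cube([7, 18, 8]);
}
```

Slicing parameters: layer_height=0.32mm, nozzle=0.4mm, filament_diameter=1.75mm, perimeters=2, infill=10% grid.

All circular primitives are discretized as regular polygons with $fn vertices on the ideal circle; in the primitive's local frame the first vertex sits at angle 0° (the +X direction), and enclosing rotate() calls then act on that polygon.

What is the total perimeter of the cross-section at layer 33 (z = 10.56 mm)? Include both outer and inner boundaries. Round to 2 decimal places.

62.73 mm

At z = 10.56 mm: the r=10 cylinder contributes a regular 32-gon of circumradius 10 (perimeter = 2·32·10.000·sin(180°/32) = 62.73 mm); the 20×4.5 cube at (9, 8) contributes its full rectangle (perimeter 49.00 mm); Subtracting the remaining from the first: starting from the r=10 cylinder, the 20×4.5 cube at (9, 8) misses the remaining region (no effect) — boundary = 62.73 mm; the cube at (7, 13.5) (footprint 7×18) is included at this height (perimeter 50.00 mm); Subtracting the remaining from the first: starting from that combined region, the 7×18 cube at (7, 13.5) misses the remaining region (no effect) — boundary = 62.73 mm. Overall, the cross-section is a single solid region. Total boundary length (outer) = 62.73 mm.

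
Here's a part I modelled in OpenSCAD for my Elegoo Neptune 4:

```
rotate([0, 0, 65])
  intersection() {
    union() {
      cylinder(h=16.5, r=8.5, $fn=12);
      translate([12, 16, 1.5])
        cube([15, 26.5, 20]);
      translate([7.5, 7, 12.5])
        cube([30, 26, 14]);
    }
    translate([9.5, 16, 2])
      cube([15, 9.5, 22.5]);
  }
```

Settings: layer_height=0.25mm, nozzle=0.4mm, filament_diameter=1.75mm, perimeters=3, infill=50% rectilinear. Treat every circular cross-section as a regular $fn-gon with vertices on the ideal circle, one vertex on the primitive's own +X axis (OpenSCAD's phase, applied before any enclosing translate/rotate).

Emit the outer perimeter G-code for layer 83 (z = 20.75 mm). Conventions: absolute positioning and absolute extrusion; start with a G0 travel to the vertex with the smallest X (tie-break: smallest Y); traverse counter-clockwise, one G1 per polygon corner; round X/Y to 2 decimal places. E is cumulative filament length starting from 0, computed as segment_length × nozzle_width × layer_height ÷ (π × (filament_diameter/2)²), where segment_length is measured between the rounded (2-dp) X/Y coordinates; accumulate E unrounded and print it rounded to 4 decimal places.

At z = 20.75 mm: the cylinder is not intersected at this z (z outside [0, 16.5]); the cube at (12, 16) is present — its section is the full 15×26.5 rectangle; the 30×26 cube at (7.5, 7) contributes its full rectangle; Merging all regions: the regions partially overlap (shared area 255.00 mm²), so overlapping operands fuse into one piece — 1 connected region; the cube at (9.5, 16) (footprint 15×9.5) is included at this height; Keeping only the common overlap: the 15×9.5 cube at (9.5, 16) lies inside the result so far, so the common part is the 15×9.5 cube at (9.5, 16) itself — 1 connected region; (rotated 65° about Z; rotation is an isometry so areas/perimeters/island counts are preserved). The outline is a single polygon with 4 vertices. Extrusion per mm of travel: 0.4 × 0.25 / (π × 0.875²) = 0.041575. Accumulating E over each segment gives final E = 2.0372.

G0 X-19.10 Y19.39 Z20.75
G1 X-10.49 Y15.37 E0.3951
G1 X-4.15 Y28.97 E1.0189
G1 X-12.76 Y32.98 E1.4138
G1 X-19.10 Y19.39 E2.0372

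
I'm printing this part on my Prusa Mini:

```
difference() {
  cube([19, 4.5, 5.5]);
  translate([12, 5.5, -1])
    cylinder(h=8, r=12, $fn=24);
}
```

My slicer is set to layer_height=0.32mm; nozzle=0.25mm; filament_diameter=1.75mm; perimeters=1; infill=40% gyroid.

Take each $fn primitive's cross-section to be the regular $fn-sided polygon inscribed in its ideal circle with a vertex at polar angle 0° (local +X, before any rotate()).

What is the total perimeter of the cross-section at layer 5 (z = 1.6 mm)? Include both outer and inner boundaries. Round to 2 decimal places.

10.75 mm

At z = 1.6 mm: the cube is present — its section is the full 19×4.5 rectangle (perimeter 47.00 mm); the r=12 cylinder at (12, 5.5) gives a regular 24-gon of circumradius 12 (constant along its height) (perimeter = 2·24·12.000·sin(180°/24) = 75.18 mm); Taking the first minus the rest: starting from the 19×4.5 cube, the r=12 cylinder at (12, 5.5) partially overlaps it — only the 82.76 mm² overlap (of its 447.24 mm²) is removed, clipping the outline — boundary = 10.75 mm. Overall, the cross-section is a single solid region. Total boundary length (outer) = 10.75 mm.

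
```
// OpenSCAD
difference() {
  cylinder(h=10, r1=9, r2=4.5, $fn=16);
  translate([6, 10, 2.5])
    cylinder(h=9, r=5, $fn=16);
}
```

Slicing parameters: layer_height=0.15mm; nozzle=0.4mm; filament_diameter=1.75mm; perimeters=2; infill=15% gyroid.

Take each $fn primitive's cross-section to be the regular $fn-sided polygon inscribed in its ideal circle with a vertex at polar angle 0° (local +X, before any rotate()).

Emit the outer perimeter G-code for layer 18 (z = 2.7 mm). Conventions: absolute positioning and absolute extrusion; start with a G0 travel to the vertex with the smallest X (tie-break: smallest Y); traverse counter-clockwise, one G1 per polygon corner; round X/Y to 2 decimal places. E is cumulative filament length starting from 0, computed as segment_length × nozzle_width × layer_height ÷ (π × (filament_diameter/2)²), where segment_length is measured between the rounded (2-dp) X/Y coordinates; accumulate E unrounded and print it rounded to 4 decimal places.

At z = 2.7 mm: the cone contributes a regular 16-gon of circumradius 7.785 (interpolated between r1=9 and r2=4.5 at t=0.270); the cylinder at (6, 10): section is a regular 16-gon, circumradius r=5; After the difference (first − rest): starting from the cone, the r=5 cylinder at (6, 10) partially overlaps it — only the 3.05 mm² overlap (of its 76.54 mm²) is removed, clipping the outline — 1 connected region. The outline is a single polygon with 18 vertices. Extrusion per mm of travel: 0.4 × 0.15 / (π × 0.875²) = 0.024945. Accumulating E over each segment gives final E = 1.2145.

G0 X-7.79 Y0.00 Z2.70
G1 X-7.19 Y-2.98 E0.0758
G1 X-5.50 Y-5.50 E0.1515
G1 X-2.98 Y-7.19 E0.2272
G1 X0.00 Y-7.79 E0.3030
G1 X2.98 Y-7.19 E0.3789
G1 X5.50 Y-5.50 E0.4546
G1 X7.19 Y-2.98 E0.5302
G1 X7.79 Y0.00 E0.6061
G1 X7.19 Y2.98 E0.6819
G1 X5.82 Y5.04 E0.7436
G1 X4.09 Y5.38 E0.7876
G1 X2.46 Y6.46 E0.8364
G1 X1.82 Y7.42 E0.8651
G1 X0.00 Y7.79 E0.9115
G1 X-2.98 Y7.19 E0.9873
G1 X-5.50 Y5.50 E1.0630
G1 X-7.19 Y2.98 E1.1387
G1 X-7.79 Y0.00 E1.2145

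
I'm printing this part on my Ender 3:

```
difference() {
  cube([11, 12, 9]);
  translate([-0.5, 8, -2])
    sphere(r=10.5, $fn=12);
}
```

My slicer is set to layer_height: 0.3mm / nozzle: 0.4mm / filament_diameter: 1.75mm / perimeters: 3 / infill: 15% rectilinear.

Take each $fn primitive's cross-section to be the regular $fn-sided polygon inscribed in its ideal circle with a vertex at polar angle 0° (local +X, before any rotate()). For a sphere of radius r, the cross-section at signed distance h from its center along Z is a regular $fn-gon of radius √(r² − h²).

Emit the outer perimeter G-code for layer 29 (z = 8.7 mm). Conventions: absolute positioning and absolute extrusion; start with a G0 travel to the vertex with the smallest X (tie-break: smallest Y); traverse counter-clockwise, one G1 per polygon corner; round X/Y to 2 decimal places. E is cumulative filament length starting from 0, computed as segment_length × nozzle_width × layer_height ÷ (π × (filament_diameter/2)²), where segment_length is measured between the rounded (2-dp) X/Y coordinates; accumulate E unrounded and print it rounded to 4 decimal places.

G0 X0.00 Y0.00 Z8.70
G1 X11.00 Y0.00 E0.5488
G1 X11.00 Y12.00 E1.1475
G1 X0.00 Y12.00 E1.6963
G1 X0.00 Y0.00 E2.2949

At z = 8.7 mm: the cube is present — its section is the full 11×12 rectangle; the sphere at (-0.5, 8) is not intersected at this z (|z−center|=10.700 > r=10.5); After the difference (first − rest): none of the subtracted shapes is present at this height, so the 11×12 cube is unchanged — 1 connected region. The outline is a single polygon with 4 vertices. Extrusion per mm of travel: 0.4 × 0.3 / (π × 0.875²) = 0.049890. Accumulating E over each segment gives final E = 2.2949.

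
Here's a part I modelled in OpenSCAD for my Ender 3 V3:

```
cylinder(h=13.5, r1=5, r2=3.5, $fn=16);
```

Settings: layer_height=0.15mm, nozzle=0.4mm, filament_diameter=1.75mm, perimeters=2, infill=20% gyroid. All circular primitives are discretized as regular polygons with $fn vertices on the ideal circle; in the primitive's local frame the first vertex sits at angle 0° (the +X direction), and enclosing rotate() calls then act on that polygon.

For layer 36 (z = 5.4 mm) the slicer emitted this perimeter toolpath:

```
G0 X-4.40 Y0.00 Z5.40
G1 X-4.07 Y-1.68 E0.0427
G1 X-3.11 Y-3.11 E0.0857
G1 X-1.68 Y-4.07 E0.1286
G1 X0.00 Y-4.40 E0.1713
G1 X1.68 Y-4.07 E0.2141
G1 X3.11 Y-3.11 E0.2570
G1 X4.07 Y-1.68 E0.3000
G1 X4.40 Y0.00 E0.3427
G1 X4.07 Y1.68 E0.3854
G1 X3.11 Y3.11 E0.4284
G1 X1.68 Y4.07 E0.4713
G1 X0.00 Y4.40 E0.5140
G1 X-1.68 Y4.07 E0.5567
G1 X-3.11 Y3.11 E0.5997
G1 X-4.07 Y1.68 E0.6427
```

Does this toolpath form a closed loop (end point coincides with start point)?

Start point (G0): (-4.40, 0.00). End point (last G1): the path does not return to the start — open.

no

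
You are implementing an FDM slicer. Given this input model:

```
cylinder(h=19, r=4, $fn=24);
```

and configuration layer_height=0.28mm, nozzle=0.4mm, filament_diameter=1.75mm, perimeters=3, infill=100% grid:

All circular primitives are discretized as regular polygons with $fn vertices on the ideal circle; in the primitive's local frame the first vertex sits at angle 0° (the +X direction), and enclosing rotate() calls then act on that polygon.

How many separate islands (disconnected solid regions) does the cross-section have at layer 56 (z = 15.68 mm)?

1

At z = 15.68 mm: the r=4 cylinder contributes a regular 24-gon of circumradius 4. Overall, the cross-section is a single solid region. Island count = 1.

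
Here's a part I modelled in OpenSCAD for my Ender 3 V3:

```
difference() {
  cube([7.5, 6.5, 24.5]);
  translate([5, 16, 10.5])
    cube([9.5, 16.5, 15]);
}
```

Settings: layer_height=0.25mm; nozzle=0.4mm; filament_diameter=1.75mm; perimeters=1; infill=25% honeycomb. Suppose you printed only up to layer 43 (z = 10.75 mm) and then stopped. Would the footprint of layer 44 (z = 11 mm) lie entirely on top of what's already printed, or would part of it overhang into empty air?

entirely on top

Compare the two slices. At z = 10.75: the 7.5×6.5 cube contributes its full rectangle (area 48.75 mm²); the 9.5×16.5 cube at (5, 16) contributes its full rectangle (area 156.75 mm²); Taking the first minus the rest: starting from the 7.5×6.5 cube (48.75 mm²), the 9.5×16.5 cube at (5, 16) misses the remaining region (no effect) — area = 48.75 mm². At z = 11: the cube (footprint 7.5×6.5) is included at this height (area 48.75 mm²); the cube at (5, 16) (footprint 9.5×16.5) is included at this height (area 156.75 mm²); Subtracting the remaining from the first: starting from the 7.5×6.5 cube (48.75 mm²), the 9.5×16.5 cube at (5, 16) misses the remaining region (no effect) — area = 48.75 mm². Checking containment: the cross-section at z = 11 is a subset of the cross-section at z = 10.75.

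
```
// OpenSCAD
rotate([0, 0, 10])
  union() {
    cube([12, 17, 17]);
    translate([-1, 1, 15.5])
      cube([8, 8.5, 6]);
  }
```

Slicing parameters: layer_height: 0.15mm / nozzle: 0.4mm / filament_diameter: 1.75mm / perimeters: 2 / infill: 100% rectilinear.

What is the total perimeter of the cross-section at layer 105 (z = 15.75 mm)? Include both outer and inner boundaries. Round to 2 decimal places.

At z = 15.75 mm: the 12×17 cube contributes its full rectangle (perimeter 58.00 mm); the cube at (-1, 1) (footprint 8×8.5) is included at this height (perimeter 33.00 mm); Combining (union): the regions partially overlap (shared area 59.50 mm²), so the edge portions inside another operand are dropped and the merged outline is re-measured after clipping — boundary = 60.00 mm; (rotated 10° about Z; rotation is an isometry so areas/perimeters/island counts are preserved). Overall, the cross-section is a single solid region. Total boundary length (outer) = 60.00 mm.

60.00 mm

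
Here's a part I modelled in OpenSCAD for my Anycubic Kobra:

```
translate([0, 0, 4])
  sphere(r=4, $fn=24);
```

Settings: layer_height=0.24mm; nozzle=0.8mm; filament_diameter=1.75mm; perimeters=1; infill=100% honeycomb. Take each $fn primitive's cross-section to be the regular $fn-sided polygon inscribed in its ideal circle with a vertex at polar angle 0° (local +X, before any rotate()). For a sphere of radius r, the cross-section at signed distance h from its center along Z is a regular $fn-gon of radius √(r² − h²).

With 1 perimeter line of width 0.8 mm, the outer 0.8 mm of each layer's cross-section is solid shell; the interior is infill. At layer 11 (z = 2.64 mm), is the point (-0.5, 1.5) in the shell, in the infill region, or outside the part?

At z = 2.64 mm: the r=4 sphere contributes a regular 24-gon of circumradius √(4²−1.36²) = 3.762. Overall, the cross-section is a single solid region. The nearest boundary edge runs (-0.97, 3.63)→(-1.88, 3.26); distance from the point to it = 2.15 mm. The point is inside the cross-section and 2.15 mm from the nearest boundary — more than the 0.8 mm shell width (1 × 0.8), so it's in the infill interior.

infill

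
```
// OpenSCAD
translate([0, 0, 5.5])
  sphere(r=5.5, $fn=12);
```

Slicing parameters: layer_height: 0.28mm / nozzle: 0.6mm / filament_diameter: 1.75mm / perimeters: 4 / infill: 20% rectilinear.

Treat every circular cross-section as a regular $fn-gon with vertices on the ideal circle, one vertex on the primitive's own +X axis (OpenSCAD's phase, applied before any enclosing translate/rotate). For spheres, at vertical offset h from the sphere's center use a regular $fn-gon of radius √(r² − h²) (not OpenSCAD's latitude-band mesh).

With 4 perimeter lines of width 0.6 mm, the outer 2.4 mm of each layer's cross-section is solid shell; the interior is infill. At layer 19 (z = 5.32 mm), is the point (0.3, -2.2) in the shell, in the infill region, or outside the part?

infill

At z = 5.32 mm: the r=5.5 sphere slices to a regular 12-gon of circumradius 5.497 (√(r²−h²) with h=0.18 from center). Overall, the cross-section is a single solid region. The nearest boundary edge runs (-0.00, -5.50)→(2.75, -4.76); distance from the point to it = 3.11 mm. The point is inside the cross-section and 3.11 mm from the nearest boundary — more than the 2.4 mm shell width (4 × 0.6), so it's in the infill interior.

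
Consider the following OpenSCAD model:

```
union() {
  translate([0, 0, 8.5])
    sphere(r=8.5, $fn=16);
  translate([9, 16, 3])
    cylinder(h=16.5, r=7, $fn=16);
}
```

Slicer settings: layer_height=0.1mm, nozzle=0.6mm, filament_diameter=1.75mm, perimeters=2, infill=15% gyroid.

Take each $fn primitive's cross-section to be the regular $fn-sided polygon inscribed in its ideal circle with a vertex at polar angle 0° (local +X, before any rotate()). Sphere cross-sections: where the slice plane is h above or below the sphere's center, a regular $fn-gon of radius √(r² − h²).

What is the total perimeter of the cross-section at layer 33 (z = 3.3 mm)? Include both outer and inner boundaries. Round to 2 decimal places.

At z = 3.3 mm: the r=8.5 sphere contributes a regular 16-gon of circumradius √(8.5²−5.2²) = 6.724 (perimeter = 2·16·6.724·sin(180°/16) = 41.98 mm); the cylinder at (9, 16): section is a regular 16-gon, circumradius r=7 (perimeter = 2·16·7.000·sin(180°/16) = 43.70 mm); Combining (union): the 2 present regions are separate (no shared area or edge), so areas and boundary lengths simply add and each stays a separate island — boundary = 85.68 mm. Overall, the cross-section has 2 separate islands. Total boundary length (outer) = 85.68 mm.

85.68 mm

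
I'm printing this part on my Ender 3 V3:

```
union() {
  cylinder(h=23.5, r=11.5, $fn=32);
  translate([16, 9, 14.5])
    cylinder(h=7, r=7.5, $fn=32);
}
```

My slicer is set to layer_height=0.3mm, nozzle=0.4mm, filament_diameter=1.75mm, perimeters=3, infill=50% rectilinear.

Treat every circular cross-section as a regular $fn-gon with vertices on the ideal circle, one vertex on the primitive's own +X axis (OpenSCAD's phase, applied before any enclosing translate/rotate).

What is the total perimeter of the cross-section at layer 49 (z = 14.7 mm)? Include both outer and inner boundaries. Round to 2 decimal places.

110.01 mm

At z = 14.7 mm: the cylinder: section is a regular 32-gon, circumradius r=11.5 (perimeter = 2·32·11.500·sin(180°/32) = 72.14 mm); the cylinder at (16, 9): section is a regular 32-gon, circumradius r=7.5 (perimeter = 2·32·7.500·sin(180°/32) = 47.05 mm); Merging all regions: the regions partially overlap (shared area 1.77 mm²), so the edge portions inside another operand are dropped and the merged outline is re-measured after clipping — boundary = 110.01 mm. Overall, the cross-section is a single solid region. Total boundary length (outer) = 110.01 mm.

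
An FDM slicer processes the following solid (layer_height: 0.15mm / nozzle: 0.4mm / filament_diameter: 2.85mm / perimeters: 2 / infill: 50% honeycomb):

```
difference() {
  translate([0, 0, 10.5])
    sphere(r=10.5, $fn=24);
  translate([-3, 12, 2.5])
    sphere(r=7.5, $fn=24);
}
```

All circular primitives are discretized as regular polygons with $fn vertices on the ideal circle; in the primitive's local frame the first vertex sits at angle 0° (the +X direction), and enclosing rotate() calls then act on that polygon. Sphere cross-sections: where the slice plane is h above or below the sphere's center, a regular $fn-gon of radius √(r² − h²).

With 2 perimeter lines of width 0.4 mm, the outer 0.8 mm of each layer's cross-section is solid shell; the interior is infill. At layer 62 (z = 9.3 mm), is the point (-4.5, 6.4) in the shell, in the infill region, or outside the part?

infill

At z = 9.3 mm: the r=10.5 sphere slices to a regular 24-gon of circumradius 10.431 (√(r²−h²) with h=1.2 from center); the sphere at (-3, 12): section is a regular 24-gon, circumradius = √(r²−h²) = √(7.5²−6.8²) = 3.164; After the difference (first − rest): starting from the r=10.5 sphere, the r=7.5 sphere at (-3, 12) partially overlaps it — only the 3.45 mm² overlap (of its 31.09 mm²) is removed, clipping the outline — 1 connected region. Overall, the cross-section is a single solid region. The nearest boundary edge runs (-7.38, 7.38)→(-5.22, 9.03); distance from the point to it = 2.53 mm. The point is inside the cross-section and 2.53 mm from the nearest boundary — more than the 0.8 mm shell width (2 × 0.4), so it's in the infill interior.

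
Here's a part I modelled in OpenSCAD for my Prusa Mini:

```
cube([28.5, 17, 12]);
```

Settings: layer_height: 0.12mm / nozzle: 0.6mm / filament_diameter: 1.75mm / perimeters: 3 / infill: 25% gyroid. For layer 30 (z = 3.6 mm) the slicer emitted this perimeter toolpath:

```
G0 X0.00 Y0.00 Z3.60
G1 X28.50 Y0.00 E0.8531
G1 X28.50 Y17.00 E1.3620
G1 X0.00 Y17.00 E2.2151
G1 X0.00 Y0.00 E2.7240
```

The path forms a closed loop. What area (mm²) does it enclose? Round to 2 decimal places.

484.50 mm²

Apply the shoelace formula to the sequence of (X, Y) vertices; enclosed area = 484.50 mm².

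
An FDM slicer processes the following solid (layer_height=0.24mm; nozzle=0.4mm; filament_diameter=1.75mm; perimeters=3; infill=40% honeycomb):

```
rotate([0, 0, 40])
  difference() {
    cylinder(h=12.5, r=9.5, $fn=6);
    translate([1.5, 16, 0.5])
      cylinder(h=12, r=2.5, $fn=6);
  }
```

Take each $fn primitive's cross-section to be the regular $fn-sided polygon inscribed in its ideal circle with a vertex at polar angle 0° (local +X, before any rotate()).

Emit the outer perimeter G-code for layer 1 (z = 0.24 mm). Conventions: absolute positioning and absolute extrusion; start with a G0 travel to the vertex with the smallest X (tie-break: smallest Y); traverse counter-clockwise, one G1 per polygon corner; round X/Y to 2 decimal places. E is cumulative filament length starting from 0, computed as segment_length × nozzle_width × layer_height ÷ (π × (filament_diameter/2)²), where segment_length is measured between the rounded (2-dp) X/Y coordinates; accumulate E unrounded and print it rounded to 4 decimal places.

At z = 0.24 mm: the cylinder: section is a regular 6-gon, circumradius r=9.5; the cylinder at (1.5, 16) is absent (z outside [0.5, 12.5]); Taking the first minus the rest: none of the subtracted shapes is present at this height, so the r=9.5 cylinder is unchanged — 1 connected region; (whole slice rotated 40° about Z — lengths, areas and connectivity unchanged). The outline is a single polygon with 6 vertices. Extrusion per mm of travel: 0.4 × 0.24 / (π × 0.875²) = 0.039912. Accumulating E over each segment gives final E = 2.2759.

G0 X-8.93 Y3.25 Z0.24
G1 X-7.28 Y-6.11 E0.3793
G1 X1.65 Y-9.36 E0.7586
G1 X8.93 Y-3.25 E1.1380
G1 X7.28 Y6.11 E1.5173
G1 X-1.65 Y9.36 E1.8966
G1 X-8.93 Y3.25 E2.2759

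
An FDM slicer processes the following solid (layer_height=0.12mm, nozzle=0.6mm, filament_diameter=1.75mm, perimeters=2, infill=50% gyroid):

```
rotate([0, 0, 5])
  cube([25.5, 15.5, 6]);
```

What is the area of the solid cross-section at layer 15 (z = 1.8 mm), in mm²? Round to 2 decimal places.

395.25 mm²

At z = 1.8 mm: the cube (footprint 25.5×15.5) is included at this height (area 395.25 mm²); (whole slice rotated 5° about Z — lengths, areas and connectivity unchanged). Overall, the cross-section is a single solid region. Net area = 395.25 mm².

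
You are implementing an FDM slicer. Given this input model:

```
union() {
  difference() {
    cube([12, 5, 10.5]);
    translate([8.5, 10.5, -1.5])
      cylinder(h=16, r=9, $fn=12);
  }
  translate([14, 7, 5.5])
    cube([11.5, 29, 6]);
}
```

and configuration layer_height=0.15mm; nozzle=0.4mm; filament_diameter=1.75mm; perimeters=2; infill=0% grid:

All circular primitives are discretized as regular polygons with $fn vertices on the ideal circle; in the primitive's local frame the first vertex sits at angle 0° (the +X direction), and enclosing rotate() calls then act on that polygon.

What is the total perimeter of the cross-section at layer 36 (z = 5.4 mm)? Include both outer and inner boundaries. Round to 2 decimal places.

At z = 5.4 mm: the cube is present — its section is the full 12×5 rectangle (perimeter 34.00 mm); the r=9 cylinder at (8.5, 10.5) contributes a regular 12-gon of circumradius 9 (perimeter = 2·12·9.000·sin(180°/12) = 55.90 mm); Taking the first minus the rest: starting from the 12×5 cube, the r=9 cylinder at (8.5, 10.5) partially overlaps it — only the 26.28 mm² overlap (of its 243.00 mm²) is removed, clipping the outline — boundary = 32.67 mm; the cube at (14, 7) is not intersected at this z (z outside [5.5, 11.5]); Taking the union: only the result so far is present, so the union is just that shape — boundary = 32.67 mm. Overall, the cross-section is a single solid region. Total boundary length (outer) = 32.67 mm.

32.67 mm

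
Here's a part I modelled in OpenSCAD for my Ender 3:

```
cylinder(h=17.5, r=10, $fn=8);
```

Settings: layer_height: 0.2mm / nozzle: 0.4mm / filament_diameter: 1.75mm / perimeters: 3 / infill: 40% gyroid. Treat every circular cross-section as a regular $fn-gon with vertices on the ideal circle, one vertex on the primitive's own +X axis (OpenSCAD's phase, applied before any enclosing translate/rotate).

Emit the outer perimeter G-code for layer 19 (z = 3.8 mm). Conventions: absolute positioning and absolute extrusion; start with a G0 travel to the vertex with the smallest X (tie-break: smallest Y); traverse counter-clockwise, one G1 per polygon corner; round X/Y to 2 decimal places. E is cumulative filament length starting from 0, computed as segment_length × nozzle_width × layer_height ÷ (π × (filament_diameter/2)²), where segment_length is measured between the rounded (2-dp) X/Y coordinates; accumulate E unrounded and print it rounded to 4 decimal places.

At z = 3.8 mm: the r=10 cylinder gives a regular 8-gon of circumradius 10 (constant along its height). The outline is a single polygon with 8 vertices. Extrusion per mm of travel: 0.4 × 0.2 / (π × 0.875²) = 0.033260. Accumulating E over each segment gives final E = 2.0363.

G0 X-10.00 Y0.00 Z3.80
G1 X-7.07 Y-7.07 E0.2545
G1 X0.00 Y-10.00 E0.5091
G1 X7.07 Y-7.07 E0.7636
G1 X10.00 Y0.00 E1.0182
G1 X7.07 Y7.07 E1.2727
G1 X0.00 Y10.00 E1.5273
G1 X-7.07 Y7.07 E1.7818
G1 X-10.00 Y0.00 E2.0363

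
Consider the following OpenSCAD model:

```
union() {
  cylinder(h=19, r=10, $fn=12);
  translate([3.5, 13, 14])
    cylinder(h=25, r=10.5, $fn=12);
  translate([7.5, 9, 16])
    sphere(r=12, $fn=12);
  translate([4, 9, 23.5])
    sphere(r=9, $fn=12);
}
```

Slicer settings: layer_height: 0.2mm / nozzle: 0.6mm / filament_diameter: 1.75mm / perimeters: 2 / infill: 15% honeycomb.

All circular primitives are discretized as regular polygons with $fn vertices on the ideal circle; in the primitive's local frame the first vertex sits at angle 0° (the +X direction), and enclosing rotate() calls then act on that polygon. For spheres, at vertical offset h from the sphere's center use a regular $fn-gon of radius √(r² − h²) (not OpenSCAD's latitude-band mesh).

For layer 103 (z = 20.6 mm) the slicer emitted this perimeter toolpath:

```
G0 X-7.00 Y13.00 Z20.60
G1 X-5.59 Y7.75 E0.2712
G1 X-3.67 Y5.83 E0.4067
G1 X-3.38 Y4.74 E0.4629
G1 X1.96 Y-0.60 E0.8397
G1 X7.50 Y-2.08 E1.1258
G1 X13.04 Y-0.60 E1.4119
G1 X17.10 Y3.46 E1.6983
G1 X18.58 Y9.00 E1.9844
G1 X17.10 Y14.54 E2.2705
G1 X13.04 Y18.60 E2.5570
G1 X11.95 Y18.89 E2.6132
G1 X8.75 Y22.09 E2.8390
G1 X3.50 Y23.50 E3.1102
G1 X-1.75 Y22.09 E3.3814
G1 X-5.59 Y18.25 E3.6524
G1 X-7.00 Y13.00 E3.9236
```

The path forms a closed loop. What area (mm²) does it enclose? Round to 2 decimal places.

Apply the shoelace formula to the sequence of (X, Y) vertices; enclosed area = 469.09 mm².

469.09 mm²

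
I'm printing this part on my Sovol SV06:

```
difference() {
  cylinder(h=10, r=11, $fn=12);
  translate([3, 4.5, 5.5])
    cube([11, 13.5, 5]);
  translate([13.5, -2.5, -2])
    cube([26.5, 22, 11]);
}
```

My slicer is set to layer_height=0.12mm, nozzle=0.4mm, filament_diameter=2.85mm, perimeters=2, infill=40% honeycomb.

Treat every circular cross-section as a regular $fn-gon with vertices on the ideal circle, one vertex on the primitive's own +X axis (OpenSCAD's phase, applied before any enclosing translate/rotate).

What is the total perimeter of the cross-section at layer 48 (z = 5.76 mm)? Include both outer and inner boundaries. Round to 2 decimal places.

71.50 mm

At z = 5.76 mm: the r=11 cylinder gives a regular 12-gon of circumradius 11 (constant along its height) (perimeter = 2·12·11.000·sin(180°/12) = 68.33 mm); the cube at (3, 4.5) (footprint 11×13.5) is included at this height (perimeter 49.00 mm); the 26.5×22 cube at (13.5, -2.5) contributes its full rectangle (perimeter 97.00 mm); Subtracting the remaining from the first: starting from the r=11 cylinder, the 11×13.5 cube at (3, 4.5) partially overlaps it — only the 25.67 mm² overlap (of its 148.50 mm²) is removed, clipping the outline; the 26.5×22 cube at (13.5, -2.5) misses the remaining region (no effect) — boundary = 71.50 mm. Overall, the cross-section is a single solid region. Total boundary length (outer) = 71.50 mm.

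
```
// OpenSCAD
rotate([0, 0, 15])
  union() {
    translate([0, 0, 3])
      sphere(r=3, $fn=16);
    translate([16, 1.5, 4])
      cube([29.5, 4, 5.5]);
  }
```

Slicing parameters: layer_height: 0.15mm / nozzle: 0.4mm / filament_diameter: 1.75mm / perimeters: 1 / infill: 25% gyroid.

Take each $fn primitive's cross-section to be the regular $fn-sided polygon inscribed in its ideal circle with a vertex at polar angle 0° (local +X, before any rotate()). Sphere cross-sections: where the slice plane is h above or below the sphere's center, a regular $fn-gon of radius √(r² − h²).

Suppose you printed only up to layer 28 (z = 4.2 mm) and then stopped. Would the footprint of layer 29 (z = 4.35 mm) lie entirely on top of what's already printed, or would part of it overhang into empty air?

Compare the two slices. At z = 4.2: the r=3 sphere contributes a regular 16-gon of circumradius √(3²−1.2²) = 2.750 (area = (16/2)·2.750²·sin(360°/16) = 23.14 mm²); the cube at (16, 1.5) is present — its section is the full 29.5×4 rectangle (area 118.00 mm²); Combining (union): the 2 present regions are separate (no shared area or edge), so areas and boundary lengths simply add and each stays a separate island — area = 141.14 mm²; (whole slice rotated 15° about Z — lengths, areas and connectivity unchanged). At z = 4.35: the r=3 sphere contributes a regular 16-gon of circumradius √(3²−1.35²) = 2.679 (area = (16/2)·2.679²·sin(360°/16) = 21.97 mm²); the cube at (16, 1.5) (footprint 29.5×4) is included at this height (area 118.00 mm²); Merging all regions: the 2 present regions are separate (no shared area or edge), so areas and boundary lengths simply add and each stays a separate island — area = 139.97 mm²; (rotated 15° about Z; rotation is an isometry so areas/perimeters/island counts are preserved). Checking containment: the cross-section at z = 4.35 is a subset of the cross-section at z = 4.2.

entirely on top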